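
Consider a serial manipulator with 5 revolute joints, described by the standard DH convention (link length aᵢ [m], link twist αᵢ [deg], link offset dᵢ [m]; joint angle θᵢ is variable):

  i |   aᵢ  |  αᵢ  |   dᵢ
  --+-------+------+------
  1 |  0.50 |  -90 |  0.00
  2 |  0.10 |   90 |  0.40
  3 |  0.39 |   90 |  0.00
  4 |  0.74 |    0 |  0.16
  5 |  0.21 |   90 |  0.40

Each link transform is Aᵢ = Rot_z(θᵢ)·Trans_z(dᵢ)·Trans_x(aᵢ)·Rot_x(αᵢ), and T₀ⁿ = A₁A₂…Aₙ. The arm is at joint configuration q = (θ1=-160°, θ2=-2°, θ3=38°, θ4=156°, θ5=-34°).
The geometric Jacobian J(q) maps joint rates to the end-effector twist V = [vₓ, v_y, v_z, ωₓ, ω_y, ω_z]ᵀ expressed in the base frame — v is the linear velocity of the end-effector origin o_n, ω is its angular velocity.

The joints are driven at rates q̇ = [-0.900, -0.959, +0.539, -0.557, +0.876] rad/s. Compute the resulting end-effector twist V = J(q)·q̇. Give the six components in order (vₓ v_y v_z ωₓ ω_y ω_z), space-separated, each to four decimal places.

o_n = [-0.6756, 0.0583, 0.4834]
J₁: ẑ×o_n = [-0.0583, -0.6756, 0.0000], ω = ẑ
J2: z=[0.3420, -0.9397, 0.0000] o=[-0.4698, -0.1710, 0.0000] → [-0.4542, -0.1653, -0.1149, 0.3420, -0.9397, 0.0000]
J3: z=[0.0328, 0.0119, 0.9994] o=[-0.4270, -0.5811, 0.0035] → [-0.6333, -0.2642, 0.0239, 0.0328, 0.0119, 0.9994]
J4: z=[-0.8477, 0.5300, 0.0215] o=[-0.6334, -0.9117, 0.0142] → [0.2278, 0.3968, -0.8000, -0.8477, 0.5300, 0.0215]
J5: z=[-0.8477, 0.5300, 0.0215] o=[-0.4013, -0.2502, 0.2999] → [0.0906, 0.1497, -0.1161, -0.8477, 0.5300, 0.0215]
V = J·q̇ = [0.0993, 0.5343, 0.4670, -0.5807, 1.0767, -0.3545]

0.0993 0.5343 0.4670 -0.5807 1.0767 -0.3545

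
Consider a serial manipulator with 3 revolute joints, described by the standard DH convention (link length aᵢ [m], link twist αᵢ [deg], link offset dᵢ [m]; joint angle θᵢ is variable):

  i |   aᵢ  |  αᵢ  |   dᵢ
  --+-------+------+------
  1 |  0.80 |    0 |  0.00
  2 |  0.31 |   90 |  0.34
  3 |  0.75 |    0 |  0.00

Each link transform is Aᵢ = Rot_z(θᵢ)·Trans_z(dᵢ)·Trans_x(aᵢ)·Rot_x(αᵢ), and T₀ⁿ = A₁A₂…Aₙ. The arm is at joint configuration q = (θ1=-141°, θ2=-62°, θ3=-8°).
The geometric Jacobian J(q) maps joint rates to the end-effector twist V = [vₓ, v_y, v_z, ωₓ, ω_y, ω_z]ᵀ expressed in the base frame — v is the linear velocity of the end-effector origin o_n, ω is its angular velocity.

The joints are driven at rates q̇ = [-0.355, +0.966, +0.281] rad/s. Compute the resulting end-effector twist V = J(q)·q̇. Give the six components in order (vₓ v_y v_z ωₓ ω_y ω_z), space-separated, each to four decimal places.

-0.4570 -0.3599 0.2087 0.1098 0.2587 0.6110

o_n = [-1.5907, -0.0921, 0.2356]
J₁: ẑ×o_n = [0.0921, -1.5907, 0.0000], ω = ẑ
J2: z=[0.0000, 0.0000, 1.0000] o=[-0.6217, -0.5035, 0.0000] → [-0.4113, -0.9690, 0.0000, 0.0000, 0.0000, 1.0000]
J3: z=[0.3907, 0.9205, 0.0000] o=[-0.9071, -0.3823, 0.3400] → [-0.0961, 0.0408, 0.7427, 0.3907, 0.9205, 0.0000]
V = J·q̇ = [-0.4570, -0.3599, 0.2087, 0.1098, 0.2587, 0.6110]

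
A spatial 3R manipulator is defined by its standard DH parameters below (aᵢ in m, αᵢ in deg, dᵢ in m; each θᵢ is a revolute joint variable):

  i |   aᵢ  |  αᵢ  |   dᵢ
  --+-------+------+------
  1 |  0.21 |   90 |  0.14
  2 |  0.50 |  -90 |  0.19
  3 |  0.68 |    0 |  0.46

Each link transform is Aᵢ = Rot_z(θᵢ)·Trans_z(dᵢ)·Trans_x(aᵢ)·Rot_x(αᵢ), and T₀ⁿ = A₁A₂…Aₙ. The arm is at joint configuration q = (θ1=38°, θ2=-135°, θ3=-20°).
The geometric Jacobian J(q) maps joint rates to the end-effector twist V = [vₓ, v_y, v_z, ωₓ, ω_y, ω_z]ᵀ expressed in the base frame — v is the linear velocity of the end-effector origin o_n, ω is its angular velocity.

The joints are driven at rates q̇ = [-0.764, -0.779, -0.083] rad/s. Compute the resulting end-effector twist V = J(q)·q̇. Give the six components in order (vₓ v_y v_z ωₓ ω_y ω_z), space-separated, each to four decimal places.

-1.0321 -0.6118 0.3877 -0.5258 0.5777 -0.7053

o_n = [0.0473, -0.4993, -0.9907]
J₁: ẑ×o_n = [0.4993, 0.0473, -0.0000], ω = ẑ
J2: z=[0.6157, -0.7880, 0.0000] o=[0.1655, 0.1293, 0.1400] → [0.8910, 0.6961, -0.4801, 0.6157, -0.7880, 0.0000]
J3: z=[0.5572, 0.4353, -0.7071] o=[0.0039, -0.2381, -0.2136] → [-0.5230, 0.4023, -0.1645, 0.5572, 0.4353, -0.7071]
V = J·q̇ = [-1.0321, -0.6118, 0.3877, -0.5258, 0.5777, -0.7053]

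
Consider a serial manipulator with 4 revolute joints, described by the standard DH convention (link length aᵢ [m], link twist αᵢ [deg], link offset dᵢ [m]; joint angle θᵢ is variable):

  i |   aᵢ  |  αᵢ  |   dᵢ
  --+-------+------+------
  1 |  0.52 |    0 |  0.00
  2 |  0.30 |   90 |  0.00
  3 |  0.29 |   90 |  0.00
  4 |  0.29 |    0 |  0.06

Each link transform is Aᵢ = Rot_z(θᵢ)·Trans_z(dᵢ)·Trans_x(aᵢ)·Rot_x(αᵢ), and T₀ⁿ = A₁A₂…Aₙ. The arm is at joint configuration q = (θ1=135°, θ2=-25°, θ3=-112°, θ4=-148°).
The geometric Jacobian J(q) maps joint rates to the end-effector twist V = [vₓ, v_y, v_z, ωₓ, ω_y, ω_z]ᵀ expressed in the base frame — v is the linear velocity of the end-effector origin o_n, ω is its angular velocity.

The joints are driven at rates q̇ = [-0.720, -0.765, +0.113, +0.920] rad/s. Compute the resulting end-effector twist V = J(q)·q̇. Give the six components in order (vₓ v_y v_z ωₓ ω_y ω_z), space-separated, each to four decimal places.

0.3094 0.4697 -0.1392 0.3979 -0.7629 -1.1404

o_n = [-0.5900, 0.5293, -0.0184]
J₁: ẑ×o_n = [-0.5293, -0.5900, 0.0000], ω = ẑ
J2: z=[0.0000, 0.0000, 1.0000] o=[-0.3677, 0.3677, 0.0000] → [-0.1616, -0.2223, 0.0000, 0.0000, 0.0000, 1.0000]
J3: z=[0.9397, 0.3420, 0.0000] o=[-0.4703, 0.6496, 0.0000] → [-0.0063, 0.0173, -0.0721, 0.9397, 0.3420, 0.0000]
J4: z=[0.3171, -0.8713, 0.3746] o=[-0.4331, 0.5475, -0.2689] → [-0.2114, -0.1382, -0.1425, 0.3171, -0.8713, 0.3746]
V = J·q̇ = [0.3094, 0.4697, -0.1392, 0.3979, -0.7629, -1.1404]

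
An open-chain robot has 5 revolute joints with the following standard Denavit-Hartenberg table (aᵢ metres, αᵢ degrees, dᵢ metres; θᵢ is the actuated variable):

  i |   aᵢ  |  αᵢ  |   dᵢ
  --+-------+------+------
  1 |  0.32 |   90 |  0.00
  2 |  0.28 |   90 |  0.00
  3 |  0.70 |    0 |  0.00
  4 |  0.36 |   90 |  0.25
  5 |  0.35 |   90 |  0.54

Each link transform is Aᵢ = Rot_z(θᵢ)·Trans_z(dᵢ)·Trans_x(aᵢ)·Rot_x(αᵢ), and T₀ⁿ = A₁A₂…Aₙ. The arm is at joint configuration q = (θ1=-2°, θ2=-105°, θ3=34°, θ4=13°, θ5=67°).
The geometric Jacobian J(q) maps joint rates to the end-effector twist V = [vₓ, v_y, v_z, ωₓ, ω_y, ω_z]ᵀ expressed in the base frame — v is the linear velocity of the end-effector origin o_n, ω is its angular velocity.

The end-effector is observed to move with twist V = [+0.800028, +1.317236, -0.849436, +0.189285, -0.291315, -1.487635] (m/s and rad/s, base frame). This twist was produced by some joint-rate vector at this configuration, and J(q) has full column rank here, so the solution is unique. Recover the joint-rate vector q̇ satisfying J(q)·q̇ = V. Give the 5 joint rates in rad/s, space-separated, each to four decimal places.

o_n = [-0.6583, -0.3637, -1.3916]
J₁: ẑ×o_n = [0.3637, -0.6583, 0.0000], ω = ẑ
J2: z=[-0.0349, -0.9994, 0.0000] o=[0.3198, -0.0112, 0.0000] → [1.3908, -0.0486, -0.9652, -0.0349, -0.9994, 0.0000]
J3: z=[-0.9653, 0.0337, 0.2588] o=[0.2474, -0.0086, -0.2705] → [0.0541, -1.3167, 0.3733, -0.9653, 0.0337, 0.2588]
J4: z=[-0.9653, 0.0337, 0.2588] o=[0.0836, -0.3946, -0.8310] → [-0.0269, -0.7332, -0.0048, -0.9653, 0.0337, 0.2588]
J5: z=[-0.1654, 0.6882, -0.7064] o=[-0.2304, -0.6471, -1.0035] → [-0.0670, 0.2381, 0.2476, -0.1654, 0.6882, -0.7064]
q̇ = J⁺·V = [-0.8020, 0.8540, -0.6180, 0.2480, 0.8350]

-0.8020 0.8540 -0.6180 0.2480 0.8350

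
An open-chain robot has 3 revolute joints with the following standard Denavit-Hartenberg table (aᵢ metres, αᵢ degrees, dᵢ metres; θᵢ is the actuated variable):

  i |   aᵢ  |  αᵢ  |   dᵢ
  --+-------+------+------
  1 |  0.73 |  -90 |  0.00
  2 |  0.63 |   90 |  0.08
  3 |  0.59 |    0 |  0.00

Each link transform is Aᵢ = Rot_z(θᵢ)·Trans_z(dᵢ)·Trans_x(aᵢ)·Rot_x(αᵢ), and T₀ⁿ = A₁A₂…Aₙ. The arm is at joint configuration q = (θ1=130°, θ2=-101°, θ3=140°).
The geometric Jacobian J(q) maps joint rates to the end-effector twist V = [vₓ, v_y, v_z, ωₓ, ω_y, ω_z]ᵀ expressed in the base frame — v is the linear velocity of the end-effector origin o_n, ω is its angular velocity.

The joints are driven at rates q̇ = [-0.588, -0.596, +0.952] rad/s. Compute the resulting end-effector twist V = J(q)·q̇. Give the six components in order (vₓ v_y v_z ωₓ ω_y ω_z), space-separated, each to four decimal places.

o_n = [-0.7992, 0.2380, 0.1748]
J₁: ẑ×o_n = [-0.2380, -0.7992, 0.0000], ω = ẑ
J2: z=[-0.7660, -0.6428, 0.0000] o=[-0.4692, 0.5592, 0.0000] → [-0.1123, 0.1339, 0.0340, -0.7660, -0.6428, 0.0000]
J3: z=[0.6310, -0.7520, -0.1908] o=[-0.4532, 0.4157, 0.6184] → [0.2997, 0.3460, -0.3723, 0.6310, -0.7520, -0.1908]
V = J·q̇ = [0.4922, 0.7195, -0.3747, 1.0573, -0.3328, -0.7697]

0.4922 0.7195 -0.3747 1.0573 -0.3328 -0.7697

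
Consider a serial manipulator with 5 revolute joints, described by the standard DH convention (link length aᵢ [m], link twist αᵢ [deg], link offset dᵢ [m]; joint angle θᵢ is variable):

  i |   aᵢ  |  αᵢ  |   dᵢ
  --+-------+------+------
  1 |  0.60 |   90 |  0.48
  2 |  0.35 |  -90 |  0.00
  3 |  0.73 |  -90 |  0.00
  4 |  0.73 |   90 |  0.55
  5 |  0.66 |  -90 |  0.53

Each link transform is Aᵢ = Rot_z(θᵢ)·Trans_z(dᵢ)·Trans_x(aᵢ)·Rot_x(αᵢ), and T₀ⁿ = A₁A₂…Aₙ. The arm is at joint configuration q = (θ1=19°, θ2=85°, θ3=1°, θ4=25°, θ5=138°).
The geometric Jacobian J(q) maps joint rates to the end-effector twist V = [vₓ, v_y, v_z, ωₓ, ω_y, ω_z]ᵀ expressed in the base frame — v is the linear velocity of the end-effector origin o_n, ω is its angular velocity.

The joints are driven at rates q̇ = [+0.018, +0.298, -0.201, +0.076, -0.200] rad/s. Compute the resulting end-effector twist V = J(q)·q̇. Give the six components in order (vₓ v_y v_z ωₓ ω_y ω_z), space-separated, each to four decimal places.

o_n = [0.0047, 1.0718, 2.0109]
J₁: ẑ×o_n = [-1.0718, 0.0047, 0.0000], ω = ẑ
J2: z=[0.3256, -0.9455, 0.0000] o=[0.5673, 0.1953, 0.4800] → [-1.4475, -0.4984, -0.2466, 0.3256, -0.9455, 0.0000]
J3: z=[-0.9419, -0.3243, 0.0872] o=[0.5962, 0.2053, 0.8287] → [-0.4590, 1.0620, -1.0081, -0.9419, -0.3243, 0.0872]
J4: z=[-0.3270, 0.9449, -0.0174] o=[0.6522, 0.2380, 1.5558] → [0.4445, 0.1601, 0.3392, -0.3270, 0.9449, -0.0174]
J5: z=[-0.8212, -0.2750, 0.4999] o=[0.8137, 0.8875, 2.1783] → [-0.0461, -0.5419, -0.3739, -0.8212, -0.2750, 0.4999]
V = J·q̇ = [-0.3154, -0.2414, 0.2297, 0.4257, -0.0898, -0.1008]

-0.3154 -0.2414 0.2297 0.4257 -0.0898 -0.1008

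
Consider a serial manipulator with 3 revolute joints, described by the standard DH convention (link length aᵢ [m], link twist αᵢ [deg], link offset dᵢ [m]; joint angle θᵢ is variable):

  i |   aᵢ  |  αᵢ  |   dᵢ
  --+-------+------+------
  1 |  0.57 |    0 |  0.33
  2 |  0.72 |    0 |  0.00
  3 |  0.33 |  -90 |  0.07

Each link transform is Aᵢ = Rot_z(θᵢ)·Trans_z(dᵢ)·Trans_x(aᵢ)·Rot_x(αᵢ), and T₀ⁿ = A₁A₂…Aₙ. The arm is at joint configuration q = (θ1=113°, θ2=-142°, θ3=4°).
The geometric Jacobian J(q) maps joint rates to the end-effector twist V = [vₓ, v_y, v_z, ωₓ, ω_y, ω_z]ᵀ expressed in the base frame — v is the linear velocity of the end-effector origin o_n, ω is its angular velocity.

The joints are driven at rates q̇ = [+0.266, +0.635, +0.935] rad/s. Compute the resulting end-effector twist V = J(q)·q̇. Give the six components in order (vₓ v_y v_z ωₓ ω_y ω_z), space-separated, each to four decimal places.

o_n = [0.7061, 0.0362, 0.4000]
J₁: ẑ×o_n = [-0.0362, 0.7061, 0.0000], ω = ẑ
J2: z=[0.0000, 0.0000, 1.0000] o=[-0.2227, 0.5247, 0.3300] → [0.4885, 0.9288, -0.0000, 0.0000, 0.0000, 1.0000]
J3: z=[0.0000, 0.0000, 1.0000] o=[0.4070, 0.1756, 0.3300] → [0.1395, 0.2991, -0.0000, 0.0000, 0.0000, 1.0000]
V = J·q̇ = [0.4310, 1.0573, 0.0000, 0.0000, 0.0000, 1.8360]

0.4310 1.0573 0.0000 0.0000 0.0000 1.8360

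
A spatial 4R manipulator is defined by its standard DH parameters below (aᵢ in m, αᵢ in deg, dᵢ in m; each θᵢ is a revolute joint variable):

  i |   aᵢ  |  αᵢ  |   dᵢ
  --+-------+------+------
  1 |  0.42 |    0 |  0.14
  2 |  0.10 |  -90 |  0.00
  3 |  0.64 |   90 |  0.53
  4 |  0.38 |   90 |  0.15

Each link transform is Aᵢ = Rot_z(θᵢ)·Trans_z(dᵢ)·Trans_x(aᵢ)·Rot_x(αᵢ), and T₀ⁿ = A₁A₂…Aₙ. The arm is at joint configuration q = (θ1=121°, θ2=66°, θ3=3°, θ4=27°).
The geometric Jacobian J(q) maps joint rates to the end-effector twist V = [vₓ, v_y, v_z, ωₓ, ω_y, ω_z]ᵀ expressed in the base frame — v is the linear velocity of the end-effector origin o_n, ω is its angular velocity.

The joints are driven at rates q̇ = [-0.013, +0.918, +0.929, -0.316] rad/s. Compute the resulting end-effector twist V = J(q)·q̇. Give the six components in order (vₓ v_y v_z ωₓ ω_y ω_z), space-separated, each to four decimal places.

0.5974 -0.8060 -0.9180 0.1296 -0.9201 0.5894

o_n = [-1.2077, -0.4695, 0.2386]
J₁: ẑ×o_n = [0.4695, -1.2077, 0.0000], ω = ẑ
J2: z=[0.0000, 0.0000, 1.0000] o=[-0.2163, 0.3600, 0.1400] → [0.8295, -0.9914, 0.0000, 0.0000, 0.0000, 1.0000]
J3: z=[0.1219, -0.9925, 0.0000] o=[-0.3156, 0.3478, 0.1400] → [-0.0978, -0.0120, -0.9851, 0.1219, -0.9925, 0.0000]
J4: z=[-0.0519, -0.0064, 0.9986] o=[-0.8853, -0.2561, 0.1065] → [0.2123, -0.3151, 0.0090, -0.0519, -0.0064, 0.9986]
V = J·q̇ = [0.5974, -0.8060, -0.9180, 0.1296, -0.9201, 0.5894]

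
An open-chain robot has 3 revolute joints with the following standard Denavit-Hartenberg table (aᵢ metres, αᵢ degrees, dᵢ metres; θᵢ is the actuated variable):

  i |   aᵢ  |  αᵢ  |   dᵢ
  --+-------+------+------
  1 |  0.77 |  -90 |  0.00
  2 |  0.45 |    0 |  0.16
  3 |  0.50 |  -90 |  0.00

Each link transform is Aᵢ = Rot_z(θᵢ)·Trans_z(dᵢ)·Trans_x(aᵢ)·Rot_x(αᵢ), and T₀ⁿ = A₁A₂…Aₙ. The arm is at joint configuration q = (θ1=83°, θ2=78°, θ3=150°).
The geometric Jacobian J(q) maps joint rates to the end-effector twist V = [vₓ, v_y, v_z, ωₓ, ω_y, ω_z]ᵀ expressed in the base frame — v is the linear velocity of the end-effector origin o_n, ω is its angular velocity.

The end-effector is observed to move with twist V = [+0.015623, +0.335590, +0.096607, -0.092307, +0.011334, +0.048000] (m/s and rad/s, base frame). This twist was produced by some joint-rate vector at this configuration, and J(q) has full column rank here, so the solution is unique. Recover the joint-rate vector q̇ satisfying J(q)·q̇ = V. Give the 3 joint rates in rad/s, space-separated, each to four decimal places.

o_n = [-0.0943, 0.5446, -0.0686]
J₁: ẑ×o_n = [-0.5446, -0.0943, 0.0000], ω = ẑ
J2: z=[-0.9925, 0.1219, 0.0000] o=[0.0938, 0.7643, 0.0000] → [-0.0084, -0.0681, 0.2410, -0.9925, 0.1219, 0.0000]
J3: z=[-0.9925, 0.1219, 0.0000] o=[-0.0536, 0.8766, -0.4402] → [0.0453, 0.3688, 0.3346, -0.9925, 0.1219, 0.0000]
q̇ = J⁺·V = [0.0480, -0.7000, 0.7930]

0.0480 -0.7000 0.7930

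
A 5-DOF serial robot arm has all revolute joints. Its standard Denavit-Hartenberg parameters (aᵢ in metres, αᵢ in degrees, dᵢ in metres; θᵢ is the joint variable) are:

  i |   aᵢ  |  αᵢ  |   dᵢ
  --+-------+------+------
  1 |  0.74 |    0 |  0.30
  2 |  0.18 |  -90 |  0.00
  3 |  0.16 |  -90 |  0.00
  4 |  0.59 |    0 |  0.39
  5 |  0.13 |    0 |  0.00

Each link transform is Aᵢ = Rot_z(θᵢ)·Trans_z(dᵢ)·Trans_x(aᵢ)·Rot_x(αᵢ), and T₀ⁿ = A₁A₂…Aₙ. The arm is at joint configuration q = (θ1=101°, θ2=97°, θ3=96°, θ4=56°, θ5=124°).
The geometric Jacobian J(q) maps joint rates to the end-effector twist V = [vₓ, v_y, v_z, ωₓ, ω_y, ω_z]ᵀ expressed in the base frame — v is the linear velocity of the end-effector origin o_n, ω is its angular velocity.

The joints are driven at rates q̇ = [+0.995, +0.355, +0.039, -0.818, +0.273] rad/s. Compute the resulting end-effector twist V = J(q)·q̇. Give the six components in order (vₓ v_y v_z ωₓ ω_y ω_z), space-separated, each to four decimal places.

o_n = [-0.0589, 1.2675, -0.0172]
J₁: ẑ×o_n = [-1.2675, -0.0589, 0.0000], ω = ẑ
J2: z=[0.0000, 0.0000, 1.0000] o=[-0.1412, 0.7264, 0.3000] → [-0.5411, 0.0823, 0.0000, 0.0000, 0.0000, 1.0000]
J3: z=[0.3090, -0.9511, 0.0000] o=[-0.3124, 0.6708, 0.3000] → [0.3017, 0.0980, 0.4255, 0.3090, -0.9511, 0.0000]
J4: z=[0.9458, 0.3073, 0.1045] o=[-0.2965, 0.6759, 0.1409] → [-0.1104, 0.1743, 0.4865, 0.9458, 0.3073, 0.1045]
J5: z=[0.9458, 0.3073, 0.1045] o=[-0.0460, 1.2717, -0.1465] → [0.0402, -0.1236, -0.0000, 0.9458, 0.3073, 0.1045]
V = J·q̇ = [-1.3401, -0.2019, -0.3813, -0.5034, -0.2046, 1.2930]

-1.3401 -0.2019 -0.3813 -0.5034 -0.2046 1.2930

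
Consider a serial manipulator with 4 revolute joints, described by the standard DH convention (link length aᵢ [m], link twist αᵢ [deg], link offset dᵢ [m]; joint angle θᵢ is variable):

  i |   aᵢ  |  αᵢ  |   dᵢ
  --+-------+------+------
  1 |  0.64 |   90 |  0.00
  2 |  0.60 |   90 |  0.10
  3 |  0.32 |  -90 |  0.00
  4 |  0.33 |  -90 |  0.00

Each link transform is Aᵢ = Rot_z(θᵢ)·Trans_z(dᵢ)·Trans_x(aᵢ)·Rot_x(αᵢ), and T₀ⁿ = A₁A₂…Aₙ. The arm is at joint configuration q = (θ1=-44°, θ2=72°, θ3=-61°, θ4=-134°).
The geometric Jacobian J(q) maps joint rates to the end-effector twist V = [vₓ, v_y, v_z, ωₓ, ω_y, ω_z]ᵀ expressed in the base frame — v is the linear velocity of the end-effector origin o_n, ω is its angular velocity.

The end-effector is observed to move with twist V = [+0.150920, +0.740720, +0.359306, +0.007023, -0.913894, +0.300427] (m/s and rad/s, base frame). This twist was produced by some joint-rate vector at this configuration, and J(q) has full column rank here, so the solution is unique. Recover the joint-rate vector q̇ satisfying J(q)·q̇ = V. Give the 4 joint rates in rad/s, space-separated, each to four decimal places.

0.6610 0.7330 0.7200 -0.1660

o_n = [0.7516, -0.7545, 0.5391]
J₁: ẑ×o_n = [0.7545, 0.7516, -0.0000], ω = ẑ
J2: z=[-0.6947, -0.7193, 0.0000] o=[0.4604, -0.4446, 0.0000] → [-0.3878, 0.3745, 0.4248, -0.6947, -0.7193, 0.0000]
J3: z=[0.6841, -0.6607, -0.3090] o=[0.5243, -0.6453, 0.5706] → [-0.0129, -0.0487, 0.0755, 0.6841, -0.6607, -0.3090]
J4: z=[-0.1424, -0.5365, 0.8318] o=[0.7532, -0.4773, 0.7182] → [0.3266, -0.0268, 0.0386, -0.1424, -0.5365, 0.8318]
q̇ = J⁺·V = [0.6610, 0.7330, 0.7200, -0.1660]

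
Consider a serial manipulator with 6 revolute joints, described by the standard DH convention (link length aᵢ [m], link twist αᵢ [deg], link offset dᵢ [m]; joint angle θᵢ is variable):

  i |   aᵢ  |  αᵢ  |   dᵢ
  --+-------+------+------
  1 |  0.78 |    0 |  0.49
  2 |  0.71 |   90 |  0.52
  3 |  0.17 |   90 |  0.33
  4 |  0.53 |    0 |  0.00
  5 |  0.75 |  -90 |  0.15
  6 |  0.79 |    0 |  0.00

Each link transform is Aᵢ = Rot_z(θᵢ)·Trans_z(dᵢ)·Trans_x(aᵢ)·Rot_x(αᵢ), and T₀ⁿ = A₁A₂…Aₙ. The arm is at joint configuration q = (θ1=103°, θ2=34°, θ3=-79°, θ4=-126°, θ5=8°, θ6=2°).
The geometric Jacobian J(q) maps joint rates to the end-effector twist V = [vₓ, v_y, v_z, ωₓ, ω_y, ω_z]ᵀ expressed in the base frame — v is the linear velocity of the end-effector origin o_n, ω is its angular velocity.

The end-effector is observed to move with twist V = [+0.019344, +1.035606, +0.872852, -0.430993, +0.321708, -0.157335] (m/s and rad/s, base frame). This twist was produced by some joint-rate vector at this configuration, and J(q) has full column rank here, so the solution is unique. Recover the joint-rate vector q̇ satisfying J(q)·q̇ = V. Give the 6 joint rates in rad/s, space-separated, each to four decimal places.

-0.0290 -0.6640 -0.2840 -0.0510 -0.5760 -0.4800

o_n = [-1.4806, -0.0166, 1.8350]
J₁: ẑ×o_n = [0.0166, -1.4806, 0.0000], ω = ẑ
J2: z=[0.0000, 0.0000, 1.0000] o=[-0.1755, 0.7600, 0.4900] → [0.7766, -1.3052, 0.0000, 0.0000, 0.0000, 1.0000]
J3: z=[0.6820, 0.7314, 0.0000] o=[-0.6947, 1.2442, 1.0100] → [0.6034, -0.5627, -0.2851, 0.6820, 0.7314, 0.0000]
J4: z=[0.7179, -0.6695, -0.1908] o=[-0.4934, 1.5077, 0.8431] → [-0.9549, -0.5237, -1.7552, 0.7179, -0.6695, -0.1908]
J5: z=[0.7179, -0.6695, -0.1908] o=[-0.7423, 1.1536, 1.1489] → [-0.6826, -0.3517, -1.3343, 0.7179, -0.6695, -0.1908]
J6: z=[-0.4434, -0.2285, -0.8667] o=[-1.0371, 0.5230, 1.4659] → [-0.5520, 0.5480, 0.1379, -0.4434, -0.2285, -0.8667]
q̇ = J⁺·V = [-0.0290, -0.6640, -0.2840, -0.0510, -0.5760, -0.4800]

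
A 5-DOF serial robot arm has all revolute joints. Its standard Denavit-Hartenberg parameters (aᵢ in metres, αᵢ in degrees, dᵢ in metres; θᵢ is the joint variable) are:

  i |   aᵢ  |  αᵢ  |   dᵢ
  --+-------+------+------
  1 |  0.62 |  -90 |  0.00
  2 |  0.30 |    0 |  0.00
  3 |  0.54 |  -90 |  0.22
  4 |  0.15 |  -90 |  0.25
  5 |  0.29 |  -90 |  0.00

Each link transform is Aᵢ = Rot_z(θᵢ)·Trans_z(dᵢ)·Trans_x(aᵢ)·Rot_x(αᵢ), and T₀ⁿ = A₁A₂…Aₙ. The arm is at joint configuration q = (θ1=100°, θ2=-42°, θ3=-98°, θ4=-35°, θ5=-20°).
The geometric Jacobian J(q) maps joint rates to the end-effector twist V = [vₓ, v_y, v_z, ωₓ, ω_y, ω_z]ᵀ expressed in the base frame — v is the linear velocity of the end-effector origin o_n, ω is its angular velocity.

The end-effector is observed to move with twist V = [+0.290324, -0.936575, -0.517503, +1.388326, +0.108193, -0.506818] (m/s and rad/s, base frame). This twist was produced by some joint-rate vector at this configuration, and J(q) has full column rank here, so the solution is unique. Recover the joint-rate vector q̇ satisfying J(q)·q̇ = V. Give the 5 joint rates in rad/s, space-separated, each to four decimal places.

-0.4500 -0.4820 -0.8090 -0.1300 0.1160

o_n = [-0.5228, 0.3024, 1.0378]
J₁: ẑ×o_n = [-0.3024, -0.5228, 0.0000], ω = ẑ
J2: z=[-0.9848, -0.1736, 0.0000] o=[-0.1077, 0.6106, 0.0000] → [-0.1802, 1.0220, 0.2314, -0.9848, -0.1736, 0.0000]
J3: z=[-0.9848, -0.1736, 0.0000] o=[-0.1464, 0.8301, 0.2007] → [-0.1454, 0.8243, 0.4543, -0.9848, -0.1736, 0.0000]
J4: z=[-0.1116, 0.6330, 0.7660] o=[-0.2912, 0.3846, 0.5478] → [0.3731, -0.1227, 0.1558, -0.1116, 0.6330, 0.7660]
J5: z=[0.8830, -0.2905, 0.3687] o=[-0.3875, 0.4352, 0.8183] → [-0.0148, -0.2437, -0.1565, 0.8830, -0.2905, 0.3687]
q̇ = J⁺·V = [-0.4500, -0.4820, -0.8090, -0.1300, 0.1160]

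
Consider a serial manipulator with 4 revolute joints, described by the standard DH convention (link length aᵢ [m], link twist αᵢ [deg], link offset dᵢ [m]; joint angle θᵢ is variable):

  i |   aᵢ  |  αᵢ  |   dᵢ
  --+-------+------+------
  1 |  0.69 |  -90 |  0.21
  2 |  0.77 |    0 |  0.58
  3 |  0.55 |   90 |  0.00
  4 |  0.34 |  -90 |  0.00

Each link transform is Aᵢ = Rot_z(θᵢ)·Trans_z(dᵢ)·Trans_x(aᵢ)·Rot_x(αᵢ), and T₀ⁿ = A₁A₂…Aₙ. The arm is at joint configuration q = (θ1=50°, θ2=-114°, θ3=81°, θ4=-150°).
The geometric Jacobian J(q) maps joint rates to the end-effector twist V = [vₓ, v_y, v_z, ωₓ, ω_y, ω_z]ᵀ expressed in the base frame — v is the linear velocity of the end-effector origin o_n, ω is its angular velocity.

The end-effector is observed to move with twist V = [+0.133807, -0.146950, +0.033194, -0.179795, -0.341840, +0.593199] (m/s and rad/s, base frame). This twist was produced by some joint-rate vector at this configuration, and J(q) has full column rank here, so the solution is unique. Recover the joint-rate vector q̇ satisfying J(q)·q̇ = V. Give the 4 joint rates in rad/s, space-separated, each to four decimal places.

0.0120 -0.1550 0.0730 0.6930

o_n = [0.0659, 0.7164, 1.0526]
J₁: ẑ×o_n = [-0.7164, 0.0659, 0.0000], ω = ẑ
J2: z=[-0.7660, 0.6428, 0.0000] o=[0.4435, 0.5286, 0.2100] → [0.5416, 0.6455, 0.0989, -0.7660, 0.6428, 0.0000]
J3: z=[-0.7660, 0.6428, 0.0000] o=[-0.2021, 0.6615, 0.9134] → [0.0895, 0.1066, -0.2143, -0.7660, 0.6428, 0.0000]
J4: z=[-0.3501, -0.4172, 0.8387] o=[0.0944, 1.0148, 1.2130] → [0.3172, -0.0800, 0.0926, -0.3501, -0.4172, 0.8387]
q̇ = J⁺·V = [0.0120, -0.1550, 0.0730, 0.6930]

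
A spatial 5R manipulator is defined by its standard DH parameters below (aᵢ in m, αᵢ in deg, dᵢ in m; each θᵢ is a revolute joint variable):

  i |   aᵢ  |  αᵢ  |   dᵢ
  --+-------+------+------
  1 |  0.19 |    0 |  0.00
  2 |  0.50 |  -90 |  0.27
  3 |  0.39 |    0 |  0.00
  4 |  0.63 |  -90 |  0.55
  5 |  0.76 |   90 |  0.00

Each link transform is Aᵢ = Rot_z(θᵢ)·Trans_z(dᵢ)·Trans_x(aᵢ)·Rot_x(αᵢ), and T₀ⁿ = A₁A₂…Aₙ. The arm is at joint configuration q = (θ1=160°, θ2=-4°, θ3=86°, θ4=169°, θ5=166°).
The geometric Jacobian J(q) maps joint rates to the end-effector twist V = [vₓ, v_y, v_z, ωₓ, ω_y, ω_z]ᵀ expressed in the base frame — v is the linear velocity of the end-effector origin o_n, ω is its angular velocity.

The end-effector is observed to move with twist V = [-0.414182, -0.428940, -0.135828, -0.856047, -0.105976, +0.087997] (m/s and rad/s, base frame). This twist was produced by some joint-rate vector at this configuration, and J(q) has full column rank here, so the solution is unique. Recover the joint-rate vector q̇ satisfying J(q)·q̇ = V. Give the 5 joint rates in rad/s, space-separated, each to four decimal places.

0.3020 -0.4120 -0.4560 0.9010 0.7650

o_n = [-0.8345, -0.0438, -0.2228]
J₁: ẑ×o_n = [0.0438, -0.8345, 0.0000], ω = ẑ
J2: z=[0.0000, 0.0000, 1.0000] o=[-0.1785, 0.0650, 0.0000] → [0.1087, -0.6559, 0.0000, 0.0000, 0.0000, 1.0000]
J3: z=[-0.4067, -0.9135, 0.0000] o=[-0.6353, 0.2684, 0.2700] → [0.4502, -0.2004, -0.0550, -0.4067, -0.9135, 0.0000]
J4: z=[-0.4067, -0.9135, 0.0000] o=[-0.6602, 0.2794, -0.1190] → [0.0948, -0.0422, -0.0278, -0.4067, -0.9135, 0.0000]
J5: z=[-0.8824, 0.3929, 0.2588] o=[-0.7349, -0.2894, 0.4895] → [-0.3434, -0.6543, -0.1776, -0.8824, 0.3929, 0.2588]
q̇ = J⁺·V = [0.3020, -0.4120, -0.4560, 0.9010, 0.7650]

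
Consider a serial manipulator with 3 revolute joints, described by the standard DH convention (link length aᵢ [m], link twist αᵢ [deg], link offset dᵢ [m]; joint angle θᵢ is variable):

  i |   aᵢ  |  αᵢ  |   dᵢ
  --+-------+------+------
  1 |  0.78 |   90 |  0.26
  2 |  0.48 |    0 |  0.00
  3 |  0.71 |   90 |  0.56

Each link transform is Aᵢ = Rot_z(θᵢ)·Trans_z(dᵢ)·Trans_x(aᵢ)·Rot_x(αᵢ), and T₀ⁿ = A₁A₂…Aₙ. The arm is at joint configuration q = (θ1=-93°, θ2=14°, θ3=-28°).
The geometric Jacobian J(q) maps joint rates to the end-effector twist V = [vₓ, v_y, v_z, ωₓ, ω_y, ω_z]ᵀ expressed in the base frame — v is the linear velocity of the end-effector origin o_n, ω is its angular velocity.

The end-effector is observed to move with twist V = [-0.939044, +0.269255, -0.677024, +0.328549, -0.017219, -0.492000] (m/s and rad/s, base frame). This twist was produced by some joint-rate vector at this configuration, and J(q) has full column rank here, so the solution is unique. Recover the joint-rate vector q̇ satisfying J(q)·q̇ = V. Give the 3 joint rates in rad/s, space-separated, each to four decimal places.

-0.4920 -0.9670 0.6380

o_n = [-0.6605, -1.9027, 0.2044]
J₁: ẑ×o_n = [1.9027, -0.6605, 0.0000], ω = ẑ
J2: z=[-0.9986, 0.0523, 0.0000] o=[-0.0408, -0.7789, 0.2600] → [-0.0029, -0.0556, 1.1547, -0.9986, 0.0523, 0.0000]
J3: z=[-0.9986, 0.0523, 0.0000] o=[-0.0652, -1.2440, 0.3761] → [-0.0090, -0.1715, 0.6889, -0.9986, 0.0523, 0.0000]
q̇ = J⁺·V = [-0.4920, -0.9670, 0.6380]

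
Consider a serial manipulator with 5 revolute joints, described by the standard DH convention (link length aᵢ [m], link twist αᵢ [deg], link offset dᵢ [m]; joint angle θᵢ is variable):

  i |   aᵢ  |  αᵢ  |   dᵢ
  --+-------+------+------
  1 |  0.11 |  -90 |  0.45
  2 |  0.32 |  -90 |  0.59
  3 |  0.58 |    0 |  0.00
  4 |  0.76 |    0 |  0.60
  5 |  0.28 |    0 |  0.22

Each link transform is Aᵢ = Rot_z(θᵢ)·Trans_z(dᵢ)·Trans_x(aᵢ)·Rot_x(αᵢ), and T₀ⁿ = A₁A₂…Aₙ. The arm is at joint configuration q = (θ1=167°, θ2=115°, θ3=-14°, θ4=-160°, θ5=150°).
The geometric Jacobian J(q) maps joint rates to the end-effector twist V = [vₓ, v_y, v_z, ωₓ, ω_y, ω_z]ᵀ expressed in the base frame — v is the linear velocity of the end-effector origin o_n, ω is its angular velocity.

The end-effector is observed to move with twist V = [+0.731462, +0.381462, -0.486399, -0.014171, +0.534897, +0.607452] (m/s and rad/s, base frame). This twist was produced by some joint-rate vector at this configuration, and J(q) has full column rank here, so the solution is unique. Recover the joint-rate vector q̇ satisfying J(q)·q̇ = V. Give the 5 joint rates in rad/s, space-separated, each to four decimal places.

o_n = [0.5668, -1.0788, 0.4497]
J₁: ẑ×o_n = [1.0788, 0.5668, -0.0000], ω = ẑ
J2: z=[-0.2250, -0.9744, 0.0000] o=[-0.1072, 0.0247, 0.4500] → [0.0003, -0.0001, 0.9049, -0.2250, -0.9744, 0.0000]
J3: z=[0.8831, -0.2039, 0.4226] o=[-0.1081, -0.5806, 0.1600] → [0.1515, 0.0294, -0.3024, 0.8831, -0.2039, 0.4226]
J4: z=[0.8831, -0.2039, 0.4226] o=[0.0920, -0.7708, -0.3501] → [-0.0329, -0.5056, -0.1752, 0.8831, -0.2039, 0.4226]
J5: z=[0.8831, -0.2039, 0.4226] o=[0.2928, -0.8987, 0.5885] → [0.1044, 0.2384, -0.1032, 0.8831, -0.2039, 0.4226]
q̇ = J⁺·V = [0.6700, -0.5180, 0.2040, -0.1070, -0.2450]

0.6700 -0.5180 0.2040 -0.1070 -0.2450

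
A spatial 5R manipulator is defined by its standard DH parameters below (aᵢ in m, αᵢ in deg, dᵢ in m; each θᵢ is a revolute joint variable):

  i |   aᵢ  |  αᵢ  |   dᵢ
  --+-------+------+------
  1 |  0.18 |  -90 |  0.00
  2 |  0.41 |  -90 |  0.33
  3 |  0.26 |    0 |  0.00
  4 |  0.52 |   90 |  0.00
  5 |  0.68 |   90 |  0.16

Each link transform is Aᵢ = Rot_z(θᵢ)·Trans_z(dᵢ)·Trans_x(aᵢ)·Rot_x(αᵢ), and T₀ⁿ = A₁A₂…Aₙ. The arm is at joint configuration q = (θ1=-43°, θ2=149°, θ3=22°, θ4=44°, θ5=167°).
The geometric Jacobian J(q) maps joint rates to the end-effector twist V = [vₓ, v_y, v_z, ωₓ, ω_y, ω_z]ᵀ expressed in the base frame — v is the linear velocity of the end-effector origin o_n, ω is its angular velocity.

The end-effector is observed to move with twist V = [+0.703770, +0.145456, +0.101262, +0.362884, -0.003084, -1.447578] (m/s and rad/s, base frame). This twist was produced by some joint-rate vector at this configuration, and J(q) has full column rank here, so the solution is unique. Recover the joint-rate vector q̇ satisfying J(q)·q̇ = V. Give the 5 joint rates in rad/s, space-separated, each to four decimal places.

o_n = [-0.0976, 0.6761, -0.2496]
J₁: ẑ×o_n = [-0.6761, -0.0976, 0.0000], ω = ẑ
J2: z=[0.6820, 0.7314, 0.0000] o=[0.1316, -0.1228, 0.0000] → [-0.1826, 0.1702, 0.7124, 0.6820, 0.7314, 0.0000]
J3: z=[-0.3767, 0.3513, 0.8572] o=[0.0997, 0.3583, -0.2112] → [-0.2859, -0.1835, -0.0504, -0.3767, 0.3513, 0.8572]
J4: z=[-0.3767, 0.3513, 0.8572] o=[-0.1179, 0.4280, -0.3353] → [-0.1826, 0.0497, -0.1006, -0.3767, 0.3513, 0.8572]
J5: z=[-0.2953, 0.8315, -0.4705] o=[-0.5744, 0.2042, -0.4443] → [0.3839, -0.1669, -0.5359, -0.2953, 0.8315, -0.4705]
q̇ = J⁺·V = [-0.7310, 0.1830, -0.4540, -0.2980, 0.1530]

-0.7310 0.1830 -0.4540 -0.2980 0.1530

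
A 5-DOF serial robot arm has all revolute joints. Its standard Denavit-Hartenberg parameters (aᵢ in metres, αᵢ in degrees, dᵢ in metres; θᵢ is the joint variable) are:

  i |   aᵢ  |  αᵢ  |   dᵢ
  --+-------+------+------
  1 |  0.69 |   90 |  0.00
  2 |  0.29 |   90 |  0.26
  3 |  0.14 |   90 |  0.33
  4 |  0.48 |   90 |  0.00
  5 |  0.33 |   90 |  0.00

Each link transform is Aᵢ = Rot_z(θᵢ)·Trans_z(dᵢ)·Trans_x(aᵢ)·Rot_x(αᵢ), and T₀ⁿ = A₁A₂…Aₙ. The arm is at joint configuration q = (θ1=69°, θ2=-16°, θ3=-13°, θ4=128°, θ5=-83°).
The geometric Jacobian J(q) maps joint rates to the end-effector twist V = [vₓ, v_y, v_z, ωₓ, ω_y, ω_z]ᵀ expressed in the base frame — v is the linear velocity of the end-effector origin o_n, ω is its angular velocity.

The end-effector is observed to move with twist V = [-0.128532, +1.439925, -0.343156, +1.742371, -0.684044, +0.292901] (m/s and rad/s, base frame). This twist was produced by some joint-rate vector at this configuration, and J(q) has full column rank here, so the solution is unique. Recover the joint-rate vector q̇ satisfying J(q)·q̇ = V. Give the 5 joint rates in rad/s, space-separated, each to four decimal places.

o_n = [0.8175, 0.4004, -0.7631]
J₁: ẑ×o_n = [-0.4004, 0.8175, 0.0000], ω = ẑ
J2: z=[0.9336, -0.3584, 0.0000] o=[0.2473, 0.6442, 0.0000] → [0.2735, 0.7124, -0.0232, 0.9336, -0.3584, 0.0000]
J3: z=[-0.0988, -0.2573, -0.9613] o=[0.5899, 0.8112, -0.0799] → [-0.2191, -0.2863, 0.0991, -0.0988, -0.2573, -0.9613]
J4: z=[-0.9871, 0.1473, 0.0620] o=[0.5749, 0.8600, -0.4348] → [-0.0199, -0.3091, 0.4180, -0.9871, 0.1473, 0.0620]
J5: z=[0.0382, 0.5941, -0.8035] o=[0.5004, 0.4805, -0.7190] → [-0.0905, -0.2531, -0.1915, 0.0382, 0.5941, -0.8035]
q̇ = J⁺·V = [0.7410, 0.9160, 0.5190, -0.9560, -0.1370]

0.7410 0.9160 0.5190 -0.9560 -0.1370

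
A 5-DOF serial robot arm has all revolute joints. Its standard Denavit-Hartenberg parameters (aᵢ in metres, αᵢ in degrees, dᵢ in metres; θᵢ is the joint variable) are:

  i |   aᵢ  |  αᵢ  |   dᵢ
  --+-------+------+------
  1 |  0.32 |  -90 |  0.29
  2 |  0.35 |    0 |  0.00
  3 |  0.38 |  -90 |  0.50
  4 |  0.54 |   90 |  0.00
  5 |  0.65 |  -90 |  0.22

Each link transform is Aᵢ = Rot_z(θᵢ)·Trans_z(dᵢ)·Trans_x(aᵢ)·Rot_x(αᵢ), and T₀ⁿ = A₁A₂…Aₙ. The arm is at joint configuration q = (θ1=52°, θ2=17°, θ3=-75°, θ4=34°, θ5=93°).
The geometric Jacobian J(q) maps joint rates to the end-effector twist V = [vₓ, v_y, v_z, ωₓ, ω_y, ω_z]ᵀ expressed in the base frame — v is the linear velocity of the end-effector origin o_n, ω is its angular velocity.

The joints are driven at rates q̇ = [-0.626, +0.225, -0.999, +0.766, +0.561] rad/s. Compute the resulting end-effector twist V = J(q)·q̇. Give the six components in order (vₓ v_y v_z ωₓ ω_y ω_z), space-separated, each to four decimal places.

o_n = [0.7282, 1.5808, 0.6260]
J₁: ẑ×o_n = [-1.5808, 0.7282, 0.0000], ω = ẑ
J2: z=[-0.7880, 0.6157, 0.0000] o=[0.1970, 0.2522, 0.2900] → [0.2069, 0.2648, -1.3740, -0.7880, 0.6157, 0.0000]
J3: z=[-0.7880, 0.6157, 0.0000] o=[0.4031, 0.5159, 0.1877] → [0.2699, 0.3454, -1.0393, -0.7880, 0.6157, 0.0000]
J4: z=[0.5221, 0.6683, -0.5299] o=[0.1330, 0.9824, 0.5099] → [0.3947, -0.3760, -0.0853, 0.5221, 0.6683, -0.5299]
J5: z=[-0.4709, 0.7439, 0.4742] o=[0.5171, 0.9835, 0.8896] → [-0.4794, -0.0240, -0.4383, -0.4709, 0.7439, 0.4742]
V = J·q̇ = [0.8000, -1.0428, 0.4179, 0.7457, 0.4527, -0.7659]

0.8000 -1.0428 0.4179 0.7457 0.4527 -0.7659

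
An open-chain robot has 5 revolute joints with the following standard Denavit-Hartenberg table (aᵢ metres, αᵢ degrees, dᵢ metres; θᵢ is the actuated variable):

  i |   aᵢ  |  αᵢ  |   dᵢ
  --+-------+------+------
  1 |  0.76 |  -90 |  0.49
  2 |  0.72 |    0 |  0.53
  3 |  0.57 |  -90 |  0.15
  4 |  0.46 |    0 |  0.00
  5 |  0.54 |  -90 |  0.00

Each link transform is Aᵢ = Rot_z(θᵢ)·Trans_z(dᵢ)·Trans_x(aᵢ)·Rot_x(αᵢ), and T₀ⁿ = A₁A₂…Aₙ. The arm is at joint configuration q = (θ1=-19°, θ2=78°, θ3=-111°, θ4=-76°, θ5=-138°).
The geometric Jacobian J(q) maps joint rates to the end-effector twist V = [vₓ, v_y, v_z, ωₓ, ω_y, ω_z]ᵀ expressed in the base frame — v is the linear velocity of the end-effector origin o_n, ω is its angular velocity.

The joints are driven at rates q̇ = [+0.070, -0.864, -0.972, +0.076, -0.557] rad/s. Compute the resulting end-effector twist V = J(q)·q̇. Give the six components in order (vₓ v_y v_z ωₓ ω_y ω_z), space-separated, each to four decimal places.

o_n = [1.3138, 0.4195, -0.0870]
J₁: ẑ×o_n = [-0.4195, 1.3138, 0.0000], ω = ẑ
J2: z=[0.3256, 0.9455, 0.0000] o=[0.7186, -0.2474, 0.4900] → [-0.5456, 0.1879, -0.3456, 0.3256, 0.9455, 0.0000]
J3: z=[0.3256, 0.9455, 0.0000] o=[1.0327, 0.2050, -0.2143] → [0.1203, -0.0414, -0.1959, 0.3256, 0.9455, 0.0000]
J4: z=[0.5150, -0.1773, -0.8387] o=[1.5335, 0.1911, 0.0962] → [0.2240, 0.2786, 0.0786, 0.5150, -0.1773, -0.8387]
J5: z=[0.5150, -0.1773, -0.8387] o=[1.7671, 0.5828, 0.1568] → [-0.0937, 0.5057, -0.1645, 0.5150, -0.1773, -0.8387]
V = J·q̇ = [0.3943, -0.2906, 0.5866, -0.8454, -1.6507, 0.4734]

0.3943 -0.2906 0.5866 -0.8454 -1.6507 0.4734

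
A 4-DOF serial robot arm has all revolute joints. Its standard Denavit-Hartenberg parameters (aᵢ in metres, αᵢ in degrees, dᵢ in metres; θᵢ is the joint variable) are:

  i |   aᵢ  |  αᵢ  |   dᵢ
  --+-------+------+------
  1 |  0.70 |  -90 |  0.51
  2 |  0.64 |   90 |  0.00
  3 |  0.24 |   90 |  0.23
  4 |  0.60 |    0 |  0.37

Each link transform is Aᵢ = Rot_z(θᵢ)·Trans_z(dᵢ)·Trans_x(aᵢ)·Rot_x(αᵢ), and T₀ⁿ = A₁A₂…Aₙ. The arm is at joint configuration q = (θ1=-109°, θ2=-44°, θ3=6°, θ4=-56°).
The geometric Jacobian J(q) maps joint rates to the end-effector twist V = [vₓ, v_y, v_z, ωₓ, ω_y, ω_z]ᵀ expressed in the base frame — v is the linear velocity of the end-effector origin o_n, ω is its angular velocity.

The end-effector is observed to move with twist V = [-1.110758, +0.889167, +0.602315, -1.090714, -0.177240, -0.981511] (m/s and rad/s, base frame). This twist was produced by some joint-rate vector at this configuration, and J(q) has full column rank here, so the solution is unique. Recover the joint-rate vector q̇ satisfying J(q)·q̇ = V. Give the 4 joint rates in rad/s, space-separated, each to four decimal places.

o_n = [-0.8724, -1.5882, 1.1867]
J₁: ẑ×o_n = [1.5882, -0.8724, 0.0000], ω = ẑ
J2: z=[0.9455, -0.3256, 0.0000] o=[-0.2279, -0.6619, 0.5100] → [-0.2203, -0.6398, -1.0857, 0.9455, -0.3256, 0.0000]
J3: z=[0.2262, 0.6568, 0.7193] o=[-0.3778, -1.0972, 0.9546] → [0.5057, -0.4083, 0.2138, 0.2262, 0.6568, 0.7193]
J4: z=[-0.9648, 0.2527, 0.0726] o=[-0.3579, -1.1166, 1.2858] → [0.0092, -0.1330, 0.5850, -0.9648, 0.2527, 0.0726]
q̇ = J⁺·V = [-0.5340, -0.3540, -0.6850, 0.6230]

-0.5340 -0.3540 -0.6850 0.6230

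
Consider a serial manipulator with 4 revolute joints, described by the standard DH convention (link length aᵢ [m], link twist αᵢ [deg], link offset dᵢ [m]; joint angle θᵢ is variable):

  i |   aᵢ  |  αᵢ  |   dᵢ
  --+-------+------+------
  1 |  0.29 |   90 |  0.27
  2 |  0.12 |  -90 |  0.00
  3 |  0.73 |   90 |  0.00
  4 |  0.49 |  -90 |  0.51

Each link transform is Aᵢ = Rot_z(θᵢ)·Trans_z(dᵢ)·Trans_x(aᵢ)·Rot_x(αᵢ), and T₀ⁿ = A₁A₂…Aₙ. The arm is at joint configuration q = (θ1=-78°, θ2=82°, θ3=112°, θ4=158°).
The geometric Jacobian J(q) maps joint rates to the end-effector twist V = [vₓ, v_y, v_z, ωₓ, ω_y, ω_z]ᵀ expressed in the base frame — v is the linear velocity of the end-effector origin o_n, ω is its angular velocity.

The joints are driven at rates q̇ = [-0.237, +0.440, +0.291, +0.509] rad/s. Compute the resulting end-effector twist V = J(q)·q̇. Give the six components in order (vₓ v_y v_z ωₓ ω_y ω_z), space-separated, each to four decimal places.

-0.0002 -0.0993 -0.1762 -0.2901 0.1658 0.2708

o_n = [0.4736, -0.0796, 0.7804]
J₁: ẑ×o_n = [0.0796, 0.4736, -0.0000], ω = ẑ
J2: z=[-0.9781, -0.2079, 0.0000] o=[0.0603, -0.2837, 0.2700] → [-0.1061, 0.4992, -0.1136, -0.9781, -0.2079, 0.0000]
J3: z=[-0.2059, 0.9686, 0.1392] o=[0.0638, -0.3000, 0.3888] → [0.3486, 0.1376, -0.4423, -0.2059, 0.9686, 0.1392]
J4: z=[0.3932, -0.0483, 0.9182] o=[0.7179, -0.1220, 0.1180] → [-0.0709, -0.4848, 0.0049, 0.3932, -0.0483, 0.9182]
V = J·q̇ = [-0.0002, -0.0993, -0.1762, -0.2901, 0.1658, 0.2708]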